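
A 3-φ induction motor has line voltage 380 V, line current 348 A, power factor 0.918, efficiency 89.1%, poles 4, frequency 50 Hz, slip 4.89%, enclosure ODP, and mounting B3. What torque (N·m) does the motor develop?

1250 N·m

P_in = √3·V·I·cosφ = 1.732 × 380 × 348 × 0.918 = 210258 W
P_out = η·P_in = 0.891 × 210258 = 187340 W
n_s = 120×50/4 = 1500 rpm; n = 1500×(1−0.0489) = 1427 rpm
ω = 2π×1427/60 = 149.4 rad/s
τ = P_out/ω = 187340/149.4 = 1250 N·m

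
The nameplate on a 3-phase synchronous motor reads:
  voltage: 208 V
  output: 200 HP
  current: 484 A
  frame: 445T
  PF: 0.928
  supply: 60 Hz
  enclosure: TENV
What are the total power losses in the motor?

P_in = √3·V·I·cosφ = 1.732×208×484×0.928 = 161810 W
P_out = 200×746 = 149200 W
Losses = P_in − P_out = 161810 − 149200 = 12610 W

12600 W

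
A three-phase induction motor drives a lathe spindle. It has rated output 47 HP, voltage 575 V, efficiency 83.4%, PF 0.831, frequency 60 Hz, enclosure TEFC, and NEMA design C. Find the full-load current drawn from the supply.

50.8 A

P_out = 47 × 746 = 35062 W
P_in = P_out / η = 35062 / 0.834 = 42041 W
I_L = P_in / (√3·V_L·cosφ) = 42041 / (1.732 × 575 × 0.831) = 50.8 A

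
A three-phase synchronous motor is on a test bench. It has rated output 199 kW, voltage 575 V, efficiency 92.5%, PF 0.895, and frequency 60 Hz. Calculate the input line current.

P_out = 199 kW = 199000 W
P_in = P_out / η = 199000 / 0.925 = 215135 W
I_L = P_in / (√3·V_L·cosφ) = 215135 / (1.732 × 575 × 0.895) = 241 A

241 A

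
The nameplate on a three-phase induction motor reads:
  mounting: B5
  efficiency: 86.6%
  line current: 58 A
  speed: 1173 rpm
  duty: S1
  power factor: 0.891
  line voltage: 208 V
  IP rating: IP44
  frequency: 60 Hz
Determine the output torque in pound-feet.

96.8 lb·ft

P_in = √3·V·I·cosφ = 1.732 × 208 × 58 × 0.891 = 18617 W
P_out = η·P_in = 0.866 × 18617 = 16122 W
n = 1173 rpm
ω = 2π×1173/60 = 122.8 rad/s
τ = P_out/ω = 16122/122.8 = 131.3 N·m
In lb·ft: 131.3/1.356 = 96.8 lb·ft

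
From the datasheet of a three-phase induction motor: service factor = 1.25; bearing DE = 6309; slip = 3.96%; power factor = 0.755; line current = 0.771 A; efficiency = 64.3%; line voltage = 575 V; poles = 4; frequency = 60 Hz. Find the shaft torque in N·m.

P_in = √3·V·I·cosφ = 1.732 × 575 × 0.771 × 0.755 = 580 W
P_out = η·P_in = 0.643 × 580 = 373 W
n_s = 120×60/4 = 1800 rpm; n = 1800×(1−0.0396) = 1729 rpm
ω = 2π×1729/60 = 181.1 rad/s
τ = P_out/ω = 373/181.1 = 2.06 N·m

2.06 N·m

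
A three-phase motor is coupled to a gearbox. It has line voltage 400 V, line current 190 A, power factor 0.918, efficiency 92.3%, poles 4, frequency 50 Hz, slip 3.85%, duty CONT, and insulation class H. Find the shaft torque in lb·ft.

P_in = √3·V·I·cosφ = 1.732 × 400 × 190 × 0.918 = 120838 W
P_out = η·P_in = 0.923 × 120838 = 111533 W
n_s = 120×50/4 = 1500 rpm; n = 1500×(1−0.0385) = 1442 rpm
ω = 2π×1442/60 = 151 rad/s
τ = P_out/ω = 111533/151 = 738.6 N·m
In lb·ft: 738.6/1.356 = 545 lb·ft

545 lb·ft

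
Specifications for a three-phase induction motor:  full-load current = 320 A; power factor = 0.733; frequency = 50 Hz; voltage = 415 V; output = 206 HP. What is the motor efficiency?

91.1 %

P_out = 206 × 746 = 153676 W
P_in = √3·V_L·I_L·cosφ = 1.732 × 415 × 320 × 0.733 = 168597 W
η = P_out / P_in = 153676 / 168597 = 0.911 = 91.1%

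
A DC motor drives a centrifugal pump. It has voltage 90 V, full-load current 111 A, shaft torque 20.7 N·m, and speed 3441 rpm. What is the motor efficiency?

74.7 %

ω = 2π × 3441/60 = 360.3 rad/s; P_out = τω = 20.7 × 360.3 = 7458 W
P_in = V·I = 90 × 111 = 9990 W
η = P_out / P_in = 7458 / 9990 = 0.747 = 74.7%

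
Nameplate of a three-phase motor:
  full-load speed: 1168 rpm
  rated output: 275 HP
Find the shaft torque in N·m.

1680 N·m

P_out = 275 × 746 = 205150 W
ω = 2π × 1168/60 = 122.3 rad/s
τ = P_out/ω = 205150/122.3 = 1680 N·m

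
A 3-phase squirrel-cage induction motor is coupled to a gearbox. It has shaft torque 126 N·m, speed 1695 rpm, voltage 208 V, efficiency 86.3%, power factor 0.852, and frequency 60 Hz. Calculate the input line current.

ω = 2π×1695/60 = 177.5 rad/s; P_out = τω = 126 × 177.5 = 22365 W
P_in = P_out / η = 22365 / 0.863 = 25915 W
I_L = P_in / (√3·V_L·cosφ) = 25915 / (1.732 × 208 × 0.852) = 84.4 A

84.4 A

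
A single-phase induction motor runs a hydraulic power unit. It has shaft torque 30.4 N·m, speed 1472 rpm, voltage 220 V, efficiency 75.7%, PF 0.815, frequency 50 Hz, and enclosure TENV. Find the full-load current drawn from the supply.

ω = 2π×1472/60 = 154.1 rad/s; P_out = τω = 30.4 × 154.1 = 4685 W
P_in = P_out / η = 4685 / 0.757 = 6189 W
I = P_in / (V·cosφ) = 6189 / (220 × 0.815) = 34.5 A

34.5 A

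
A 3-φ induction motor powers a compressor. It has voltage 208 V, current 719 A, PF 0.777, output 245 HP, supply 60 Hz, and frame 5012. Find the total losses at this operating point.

P_in = √3·V·I·cosφ = 1.732×208×719×0.777 = 201262 W
P_out = 245×746 = 182770 W
Losses = P_in − P_out = 201262 − 182770 = 18492 W

18.5 kW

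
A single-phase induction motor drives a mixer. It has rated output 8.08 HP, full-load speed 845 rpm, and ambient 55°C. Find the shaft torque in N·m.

P_out = 8.08 × 746 = 6028 W
ω = 2π × 845/60 = 88.49 rad/s
τ = P_out/ω = 6028/88.49 = 68.1 N·m

68.1 N·m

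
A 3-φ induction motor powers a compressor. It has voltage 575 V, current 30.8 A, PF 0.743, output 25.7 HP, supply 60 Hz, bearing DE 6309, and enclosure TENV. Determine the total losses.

3620 W

P_in = √3·V·I·cosφ = 1.732×575×30.8×0.743 = 22791 W
P_out = 25.7×746 = 19172 W
Losses = P_in − P_out = 22791 − 19172 = 3619 W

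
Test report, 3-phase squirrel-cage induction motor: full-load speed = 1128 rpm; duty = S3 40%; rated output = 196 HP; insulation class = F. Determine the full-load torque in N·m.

1240 N·m

P_out = 196 × 746 = 146216 W
ω = 2π × 1128/60 = 118.1 rad/s
τ = P_out/ω = 146216/118.1 = 1240 N·m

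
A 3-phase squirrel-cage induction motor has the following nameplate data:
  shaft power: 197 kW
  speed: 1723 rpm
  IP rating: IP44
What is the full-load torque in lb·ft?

805 lb·ft

ω = 2π × 1723/60 = 180.4 rad/s
τ = P/ω = 197000/180.4 = 1092 N·m
In lb·ft: 1092/1.356 = 805 lb·ft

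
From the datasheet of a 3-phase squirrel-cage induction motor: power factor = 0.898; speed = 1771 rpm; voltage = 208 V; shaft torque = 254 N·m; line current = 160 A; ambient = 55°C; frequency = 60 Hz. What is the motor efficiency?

ω = 2π × 1771/60 = 185.5 rad/s; P_out = τω = 254 × 185.5 = 47117 W
P_in = √3·V_L·I_L·cosφ = 1.732 × 208 × 160 × 0.898 = 51762 W
η = P_out / P_in = 47117 / 51762 = 0.910 = 91.0%

91.0 %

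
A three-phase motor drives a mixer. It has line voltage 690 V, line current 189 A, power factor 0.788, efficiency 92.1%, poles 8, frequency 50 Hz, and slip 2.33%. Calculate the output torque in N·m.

2140 N·m

P_in = √3·V·I·cosφ = 1.732 × 690 × 189 × 0.788 = 177986 W
P_out = η·P_in = 0.921 × 177986 = 163925 W
n_s = 120×50/8 = 750 rpm; n = 750×(1−0.0233) = 733 rpm
ω = 2π×733/60 = 76.76 rad/s
τ = P_out/ω = 163925/76.76 = 2140 N·m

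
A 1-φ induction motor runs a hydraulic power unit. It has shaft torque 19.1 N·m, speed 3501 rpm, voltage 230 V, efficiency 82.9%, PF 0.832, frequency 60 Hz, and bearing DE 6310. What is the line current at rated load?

ω = 2π×3501/60 = 366.6 rad/s; P_out = τω = 19.1 × 366.6 = 7002 W
P_in = P_out / η = 7002 / 0.829 = 8446 W
I = P_in / (V·cosφ) = 8446 / (230 × 0.832) = 44.1 A

44.1 A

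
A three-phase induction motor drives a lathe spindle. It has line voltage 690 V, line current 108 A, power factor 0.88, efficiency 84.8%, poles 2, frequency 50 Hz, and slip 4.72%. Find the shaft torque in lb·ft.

237 lb·ft

P_in = √3·V·I·cosφ = 1.732 × 690 × 108 × 0.88 = 113580 W
P_out = η·P_in = 0.848 × 113580 = 96316 W
n_s = 120×50/2 = 3000 rpm; n = 3000×(1−0.0472) = 2858 rpm
ω = 2π×2858/60 = 299.3 rad/s
τ = P_out/ω = 96316/299.3 = 321.8 N·m
In lb·ft: 321.8/1.356 = 237 lb·ft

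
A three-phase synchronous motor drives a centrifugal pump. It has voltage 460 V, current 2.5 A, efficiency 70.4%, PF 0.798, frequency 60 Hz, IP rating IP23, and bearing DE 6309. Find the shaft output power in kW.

P_in = √3·V·I·cosφ = 1.732 × 460 × 2.5 × 0.798 = 1589 W
P_out = η·P_in = 0.704 × 1589 = 1119 W

1.12 kW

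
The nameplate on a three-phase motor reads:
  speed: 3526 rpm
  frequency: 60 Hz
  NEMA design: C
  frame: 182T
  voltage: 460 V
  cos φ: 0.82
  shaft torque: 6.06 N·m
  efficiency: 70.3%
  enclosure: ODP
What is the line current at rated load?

4.87 A

ω = 2π×3526/60 = 369.2 rad/s; P_out = τω = 6.06 × 369.2 = 2237 W
P_in = P_out / η = 2237 / 0.703 = 3182 W
I_L = P_in / (√3·V_L·cosφ) = 3182 / (1.732 × 460 × 0.82) = 4.87 A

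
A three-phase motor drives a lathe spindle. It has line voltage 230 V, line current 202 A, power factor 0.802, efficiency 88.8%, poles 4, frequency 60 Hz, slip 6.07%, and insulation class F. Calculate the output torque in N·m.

324 N·m

P_in = √3·V·I·cosφ = 1.732 × 230 × 202 × 0.802 = 64536 W
P_out = η·P_in = 0.888 × 64536 = 57308 W
n_s = 120×60/4 = 1800 rpm; n = 1800×(1−0.0607) = 1691 rpm
ω = 2π×1691/60 = 177.1 rad/s
τ = P_out/ω = 57308/177.1 = 324 N·m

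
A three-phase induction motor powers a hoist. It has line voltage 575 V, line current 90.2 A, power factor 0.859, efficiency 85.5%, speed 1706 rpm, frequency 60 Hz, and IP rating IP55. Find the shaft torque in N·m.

369 N·m

P_in = √3·V·I·cosφ = 1.732 × 575 × 90.2 × 0.859 = 77164 W
P_out = η·P_in = 0.855 × 77164 = 65975 W
n = 1706 rpm
ω = 2π×1706/60 = 178.7 rad/s
τ = P_out/ω = 65975/178.7 = 369 N·m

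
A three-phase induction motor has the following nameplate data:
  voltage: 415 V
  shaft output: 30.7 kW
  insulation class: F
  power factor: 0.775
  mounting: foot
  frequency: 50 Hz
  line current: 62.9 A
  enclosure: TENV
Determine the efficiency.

P_out = 30.7 kW = 30700 W
P_in = √3·V_L·I_L·cosφ = 1.732 × 415 × 62.9 × 0.775 = 35039 W
η = P_out / P_in = 30700 / 35039 = 0.876 = 87.6%

87.6 %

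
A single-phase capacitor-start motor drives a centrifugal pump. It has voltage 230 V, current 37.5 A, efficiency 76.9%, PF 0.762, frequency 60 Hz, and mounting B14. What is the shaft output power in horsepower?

6.77 HP

P_in = V·I·cosφ = 230 × 37.5 × 0.762 = 6572 W
P_out = η·P_in = 0.769 × 6572 = 5054 W
= 5054/746 = 6.77 HP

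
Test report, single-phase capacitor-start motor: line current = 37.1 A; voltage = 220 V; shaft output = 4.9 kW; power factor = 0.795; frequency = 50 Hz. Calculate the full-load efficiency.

75.5 %

P_out = 4.9 kW = 4900 W
P_in = V·I·cosφ = 220 × 37.1 × 0.795 = 6489 W
η = P_out / P_in = 4900 / 6489 = 0.755 = 75.5%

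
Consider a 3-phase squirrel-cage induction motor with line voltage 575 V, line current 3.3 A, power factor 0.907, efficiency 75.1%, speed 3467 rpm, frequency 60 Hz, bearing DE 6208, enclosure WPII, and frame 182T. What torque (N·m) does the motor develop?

6.17 N·m

P_in = √3·V·I·cosφ = 1.732 × 575 × 3.3 × 0.907 = 2981 W
P_out = η·P_in = 0.751 × 2981 = 2239 W
n = 3467 rpm
ω = 2π×3467/60 = 363.1 rad/s
τ = P_out/ω = 2239/363.1 = 6.17 N·m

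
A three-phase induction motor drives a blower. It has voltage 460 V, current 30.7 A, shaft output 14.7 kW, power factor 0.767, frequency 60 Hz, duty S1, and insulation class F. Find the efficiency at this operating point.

78.4 %

P_out = 14.7 kW = 14700 W
P_in = √3·V_L·I_L·cosφ = 1.732 × 460 × 30.7 × 0.767 = 18760 W
η = P_out / P_in = 14700 / 18760 = 0.784 = 78.4%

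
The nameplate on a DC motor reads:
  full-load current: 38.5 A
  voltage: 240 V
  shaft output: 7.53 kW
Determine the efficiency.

P_out = 7.53 kW = 7530 W
P_in = V·I = 240 × 38.5 = 9240 W
η = P_out / P_in = 7530 / 9240 = 0.815 = 81.5%

81.5 %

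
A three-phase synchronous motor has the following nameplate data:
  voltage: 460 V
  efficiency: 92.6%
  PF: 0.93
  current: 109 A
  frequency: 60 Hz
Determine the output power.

74.8 kW

P_in = √3·V·I·cosφ = 1.732 × 460 × 109 × 0.93 = 80764 W
P_out = η·P_in = 0.926 × 80764 = 74787 W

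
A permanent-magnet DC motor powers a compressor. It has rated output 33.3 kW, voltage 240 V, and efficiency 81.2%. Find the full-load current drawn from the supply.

171 A

P_out = 33.3 kW = 33300 W
P_in = P_out / η = 33300 / 0.812 = 41010 W
I = P_in / V = 41010 / 240 = 171 A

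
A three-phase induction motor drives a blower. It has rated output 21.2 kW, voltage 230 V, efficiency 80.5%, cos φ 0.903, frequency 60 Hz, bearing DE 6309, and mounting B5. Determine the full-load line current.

P_out = 21.2 kW = 21200 W
P_in = P_out / η = 21200 / 0.805 = 26335 W
I_L = P_in / (√3·V_L·cosφ) = 26335 / (1.732 × 230 × 0.903) = 73.2 A

73.2 A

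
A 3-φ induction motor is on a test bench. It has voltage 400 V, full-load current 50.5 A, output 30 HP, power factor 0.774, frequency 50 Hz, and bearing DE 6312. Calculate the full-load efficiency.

P_out = 30 × 746 = 22380 W
P_in = √3·V_L·I_L·cosφ = 1.732 × 400 × 50.5 × 0.774 = 27079 W
η = P_out / P_in = 22380 / 27079 = 0.826 = 82.6%

82.6 %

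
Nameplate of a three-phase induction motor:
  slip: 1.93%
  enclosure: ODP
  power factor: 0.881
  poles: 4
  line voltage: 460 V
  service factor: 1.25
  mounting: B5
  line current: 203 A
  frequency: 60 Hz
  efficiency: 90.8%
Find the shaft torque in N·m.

P_in = √3·V·I·cosφ = 1.732 × 460 × 203 × 0.881 = 142488 W
P_out = η·P_in = 0.908 × 142488 = 129379 W
n_s = 120×60/4 = 1800 rpm; n = 1800×(1−0.0193) = 1765 rpm
ω = 2π×1765/60 = 184.8 rad/s
τ = P_out/ω = 129379/184.8 = 700 N·m

700 N·m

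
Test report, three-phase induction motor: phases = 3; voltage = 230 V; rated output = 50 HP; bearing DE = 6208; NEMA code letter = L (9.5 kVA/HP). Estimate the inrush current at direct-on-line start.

1190 A

S_LR = 9.5 × 50 = 475 kVA
I_LR = S_LR/(√3·V_L) = 475000/(1.732×230) = 1190 A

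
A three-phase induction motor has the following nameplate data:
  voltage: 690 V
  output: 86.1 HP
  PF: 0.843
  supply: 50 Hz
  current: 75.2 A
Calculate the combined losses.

11500 W

P_in = √3·V·I·cosφ = 1.732×690×75.2×0.843 = 75760 W
P_out = 86.1×746 = 64231 W
Losses = P_in − P_out = 75760 − 64231 = 11529 W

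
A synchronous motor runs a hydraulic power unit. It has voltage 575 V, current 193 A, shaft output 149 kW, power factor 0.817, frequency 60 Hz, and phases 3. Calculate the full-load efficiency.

P_out = 149 kW = 149000 W
P_in = √3·V_L·I_L·cosφ = 1.732 × 575 × 193 × 0.817 = 157035 W
η = P_out / P_in = 149000 / 157035 = 0.949 = 94.9%

94.9 %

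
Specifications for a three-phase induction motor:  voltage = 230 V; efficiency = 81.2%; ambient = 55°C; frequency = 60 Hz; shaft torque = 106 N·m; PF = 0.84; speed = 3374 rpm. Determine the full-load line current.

138 A

ω = 2π×3374/60 = 353.3 rad/s; P_out = τω = 106 × 353.3 = 37450 W
P_in = P_out / η = 37450 / 0.812 = 46121 W
I_L = P_in / (√3·V_L·cosφ) = 46121 / (1.732 × 230 × 0.84) = 138 A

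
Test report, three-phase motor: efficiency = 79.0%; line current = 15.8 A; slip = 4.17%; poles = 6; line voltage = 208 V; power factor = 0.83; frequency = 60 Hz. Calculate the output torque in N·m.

P_in = √3·V·I·cosφ = 1.732 × 208 × 15.8 × 0.83 = 4724 W
P_out = η·P_in = 0.79 × 4724 = 3732 W
n_s = 120×60/6 = 1200 rpm; n = 1200×(1−0.0417) = 1150 rpm
ω = 2π×1150/60 = 120.4 rad/s
τ = P_out/ω = 3732/120.4 = 31 N·m

31 N·m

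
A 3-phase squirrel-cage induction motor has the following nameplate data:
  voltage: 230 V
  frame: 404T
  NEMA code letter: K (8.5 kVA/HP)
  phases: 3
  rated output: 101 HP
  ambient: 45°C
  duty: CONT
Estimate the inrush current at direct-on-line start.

S_LR = 8.5 × 101 = 858.5 kVA
I_LR = S_LR/(√3·V_L) = 858500/(1.732×230) = 2160 A

2160 A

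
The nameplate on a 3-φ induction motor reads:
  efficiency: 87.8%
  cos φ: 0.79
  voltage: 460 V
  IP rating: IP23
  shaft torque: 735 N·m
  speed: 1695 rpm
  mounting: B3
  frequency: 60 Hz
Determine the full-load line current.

ω = 2π×1695/60 = 177.5 rad/s; P_out = τω = 735 × 177.5 = 130463 W
P_in = P_out / η = 130463 / 0.878 = 148591 W
I_L = P_in / (√3·V_L·cosφ) = 148591 / (1.732 × 460 × 0.79) = 236 A

236 A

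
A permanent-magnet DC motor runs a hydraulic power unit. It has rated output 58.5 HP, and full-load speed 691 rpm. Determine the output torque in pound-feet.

445 lb·ft

P_out = 58.5 × 746 = 43641 W
ω = 2π × 691/60 = 72.36 rad/s
τ = P_out/ω = 43641/72.36 = 603.1 N·m
In lb·ft: 603.1/1.356 = 445 lb·ft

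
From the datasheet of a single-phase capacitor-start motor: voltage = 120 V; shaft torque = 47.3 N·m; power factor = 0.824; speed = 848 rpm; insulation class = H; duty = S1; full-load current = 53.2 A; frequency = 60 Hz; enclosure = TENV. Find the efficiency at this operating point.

79.8 %

ω = 2π × 848/60 = 88.8 rad/s; P_out = τω = 47.3 × 88.8 = 4200 W
P_in = V·I·cosφ = 120 × 53.2 × 0.824 = 5260 W
η = P_out / P_in = 4200 / 5260 = 0.798 = 79.8%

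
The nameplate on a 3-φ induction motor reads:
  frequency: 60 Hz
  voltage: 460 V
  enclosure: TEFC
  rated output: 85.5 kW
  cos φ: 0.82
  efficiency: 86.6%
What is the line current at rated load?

P_out = 85.5 kW = 85500 W
P_in = P_out / η = 85500 / 0.866 = 98730 W
I_L = P_in / (√3·V_L·cosφ) = 98730 / (1.732 × 460 × 0.82) = 151 A

151 A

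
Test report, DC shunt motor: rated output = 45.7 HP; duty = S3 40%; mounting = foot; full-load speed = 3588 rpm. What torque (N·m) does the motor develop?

P_out = 45.7 × 746 = 34092 W
ω = 2π × 3588/60 = 375.7 rad/s
τ = P_out/ω = 34092/375.7 = 90.7 N·m

90.7 N·m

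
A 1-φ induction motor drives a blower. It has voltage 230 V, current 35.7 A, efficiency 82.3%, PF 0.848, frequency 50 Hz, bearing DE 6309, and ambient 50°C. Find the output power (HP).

P_in = V·I·cosφ = 230 × 35.7 × 0.848 = 6963 W
P_out = η·P_in = 0.823 × 6963 = 5731 W
= 5731/746 = 7.68 HP

7.68 HP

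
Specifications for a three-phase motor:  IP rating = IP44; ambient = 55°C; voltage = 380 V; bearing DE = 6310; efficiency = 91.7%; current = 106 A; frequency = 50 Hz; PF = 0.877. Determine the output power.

56.1 kW

P_in = √3·V·I·cosφ = 1.732 × 380 × 106 × 0.877 = 61184 W
P_out = η·P_in = 0.917 × 61184 = 56106 W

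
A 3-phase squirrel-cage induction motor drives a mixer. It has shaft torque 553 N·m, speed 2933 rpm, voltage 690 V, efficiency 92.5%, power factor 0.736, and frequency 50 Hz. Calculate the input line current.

209 A

ω = 2π×2933/60 = 307.1 rad/s; P_out = τω = 553 × 307.1 = 169826 W
P_in = P_out / η = 169826 / 0.925 = 183596 W
I_L = P_in / (√3·V_L·cosφ) = 183596 / (1.732 × 690 × 0.736) = 209 A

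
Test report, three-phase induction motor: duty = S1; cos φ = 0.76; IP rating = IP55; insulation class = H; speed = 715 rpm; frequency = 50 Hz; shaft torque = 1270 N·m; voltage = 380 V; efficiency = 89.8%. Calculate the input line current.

212 A

ω = 2π×715/60 = 74.87 rad/s; P_out = τω = 1270 × 74.87 = 95085 W
P_in = P_out / η = 95085 / 0.898 = 105885 W
I_L = P_in / (√3·V_L·cosφ) = 105885 / (1.732 × 380 × 0.76) = 212 A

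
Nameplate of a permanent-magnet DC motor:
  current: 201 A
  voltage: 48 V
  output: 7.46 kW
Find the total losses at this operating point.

2.19 kW

P_in = V·I = 48×201 = 9648 W
P_out = 7460 W
Losses = P_in − P_out = 9648 − 7460 = 2188 W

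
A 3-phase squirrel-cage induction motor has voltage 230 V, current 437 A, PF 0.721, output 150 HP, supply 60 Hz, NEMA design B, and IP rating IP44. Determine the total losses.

P_in = √3·V·I·cosφ = 1.732×230×437×0.721 = 125514 W
P_out = 150×746 = 111900 W
Losses = P_in − P_out = 125514 − 111900 = 13614 W

13600 W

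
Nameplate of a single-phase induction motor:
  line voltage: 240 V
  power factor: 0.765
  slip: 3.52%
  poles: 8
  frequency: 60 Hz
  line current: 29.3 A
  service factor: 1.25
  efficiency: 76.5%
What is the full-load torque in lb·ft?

P_in = V·I·cosφ = 240 × 29.3 × 0.765 = 5379 W
P_out = η·P_in = 0.765 × 5379 = 4115 W
n_s = 120×60/8 = 900 rpm; n = 900×(1−0.0352) = 868 rpm
ω = 2π×868/60 = 90.9 rad/s
τ = P_out/ω = 4115/90.9 = 45.27 N·m
In lb·ft: 45.27/1.356 = 33.4 lb·ft

33.4 lb·ft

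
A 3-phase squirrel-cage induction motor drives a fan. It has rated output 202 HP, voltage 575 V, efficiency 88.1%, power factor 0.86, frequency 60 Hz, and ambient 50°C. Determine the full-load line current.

P_out = 202 × 746 = 150692 W
P_in = P_out / η = 150692 / 0.881 = 171047 W
I_L = P_in / (√3·V_L·cosφ) = 171047 / (1.732 × 575 × 0.86) = 200 A

200 A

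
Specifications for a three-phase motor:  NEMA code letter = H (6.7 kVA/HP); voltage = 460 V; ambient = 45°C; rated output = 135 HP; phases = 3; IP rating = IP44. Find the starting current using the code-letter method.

S_LR = 6.7 × 135 = 904.5 kVA
I_LR = S_LR/(√3·V_L) = 904500/(1.732×460) = 1140 A

1140 A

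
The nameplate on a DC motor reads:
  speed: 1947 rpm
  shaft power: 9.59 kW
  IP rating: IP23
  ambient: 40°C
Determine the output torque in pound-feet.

34.7 lb·ft

ω = 2π × 1947/60 = 203.9 rad/s
τ = P/ω = 9590/203.9 = 47.03 N·m
In lb·ft: 47.03/1.356 = 34.7 lb·ft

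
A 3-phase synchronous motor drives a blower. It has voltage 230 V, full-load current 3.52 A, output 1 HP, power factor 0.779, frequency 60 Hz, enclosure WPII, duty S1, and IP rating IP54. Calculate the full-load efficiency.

P_out = 1 × 746 = 746 W
P_in = √3·V_L·I_L·cosφ = 1.732 × 230 × 3.52 × 0.779 = 1092 W
η = P_out / P_in = 746 / 1092 = 0.683 = 68.3%

68.3 %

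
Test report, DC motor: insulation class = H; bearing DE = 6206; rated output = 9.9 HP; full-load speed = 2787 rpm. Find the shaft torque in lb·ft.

18.7 lb·ft

P_out = 9.9 × 746 = 7385 W
ω = 2π × 2787/60 = 291.9 rad/s
τ = P_out/ω = 7385/291.9 = 25.3 N·m
In lb·ft: 25.3/1.356 = 18.7 lb·ft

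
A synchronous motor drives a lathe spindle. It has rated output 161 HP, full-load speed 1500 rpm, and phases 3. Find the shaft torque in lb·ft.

P_out = 161 × 746 = 120106 W
ω = 2π × 1500/60 = 157.1 rad/s
τ = P_out/ω = 120106/157.1 = 764.5 N·m
In lb·ft: 764.5/1.356 = 564 lb·ft

564 lb·ft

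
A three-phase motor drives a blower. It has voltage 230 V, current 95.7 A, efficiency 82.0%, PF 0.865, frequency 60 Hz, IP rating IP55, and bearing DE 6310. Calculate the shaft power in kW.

P_in = √3·V·I·cosφ = 1.732 × 230 × 95.7 × 0.865 = 32976 W
P_out = η·P_in = 0.82 × 32976 = 27040 W

27 kW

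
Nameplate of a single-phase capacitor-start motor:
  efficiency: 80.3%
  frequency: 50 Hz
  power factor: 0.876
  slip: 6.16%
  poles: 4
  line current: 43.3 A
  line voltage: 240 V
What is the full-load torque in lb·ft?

36.6 lb·ft

P_in = V·I·cosφ = 240 × 43.3 × 0.876 = 9103 W
P_out = η·P_in = 0.803 × 9103 = 7310 W
n_s = 120×50/4 = 1500 rpm; n = 1500×(1−0.0616) = 1408 rpm
ω = 2π×1408/60 = 147.4 rad/s
τ = P_out/ω = 7310/147.4 = 49.59 N·m
In lb·ft: 49.59/1.356 = 36.6 lb·ft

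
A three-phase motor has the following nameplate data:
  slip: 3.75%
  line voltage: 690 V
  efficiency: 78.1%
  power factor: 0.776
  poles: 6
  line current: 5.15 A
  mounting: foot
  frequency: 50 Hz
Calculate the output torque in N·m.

P_in = √3·V·I·cosφ = 1.732 × 690 × 5.15 × 0.776 = 4776 W
P_out = η·P_in = 0.781 × 4776 = 3730 W
n_s = 120×50/6 = 1000 rpm; n = 1000×(1−0.0375) = 963 rpm
ω = 2π×963/60 = 100.8 rad/s
τ = P_out/ω = 3730/100.8 = 37 N·m

37 N·m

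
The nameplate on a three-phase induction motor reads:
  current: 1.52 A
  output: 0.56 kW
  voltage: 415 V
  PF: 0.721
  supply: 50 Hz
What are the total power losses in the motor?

228 W

P_in = √3·V·I·cosφ = 1.732×415×1.52×0.721 = 788 W
P_out = 560 W
Losses = P_in − P_out = 788 − 560 = 228 W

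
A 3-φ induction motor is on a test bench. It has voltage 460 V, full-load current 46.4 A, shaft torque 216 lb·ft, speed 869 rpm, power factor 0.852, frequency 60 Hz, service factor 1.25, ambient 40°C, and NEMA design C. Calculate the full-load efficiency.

84.6 %

τ = 216 lb·ft × 1.356 = 292.9 N·m
ω = 2π × 869/60 = 91 rad/s; P_out = τω = 292.9 × 91 = 26654 W
P_in = √3·V_L·I_L·cosφ = 1.732 × 460 × 46.4 × 0.852 = 31497 W
η = P_out / P_in = 26654 / 31497 = 0.846 = 84.6%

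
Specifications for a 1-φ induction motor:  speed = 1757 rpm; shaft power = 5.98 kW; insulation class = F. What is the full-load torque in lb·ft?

24 lb·ft

ω = 2π × 1757/60 = 184 rad/s
τ = P/ω = 5980/184 = 32.5 N·m
In lb·ft: 32.5/1.356 = 24 lb·ft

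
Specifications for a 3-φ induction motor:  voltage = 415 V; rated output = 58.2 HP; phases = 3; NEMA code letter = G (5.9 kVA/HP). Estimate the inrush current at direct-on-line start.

478 A

S_LR = 5.9 × 58.2 = 343.38 kVA
I_LR = S_LR/(√3·V_L) = 343380/(1.732×415) = 478 A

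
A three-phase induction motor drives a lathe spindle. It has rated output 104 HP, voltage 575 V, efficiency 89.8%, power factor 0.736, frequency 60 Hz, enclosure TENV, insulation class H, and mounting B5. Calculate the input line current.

P_out = 104 × 746 = 77584 W
P_in = P_out / η = 77584 / 0.898 = 86396 W
I_L = P_in / (√3·V_L·cosφ) = 86396 / (1.732 × 575 × 0.736) = 118 A

118 A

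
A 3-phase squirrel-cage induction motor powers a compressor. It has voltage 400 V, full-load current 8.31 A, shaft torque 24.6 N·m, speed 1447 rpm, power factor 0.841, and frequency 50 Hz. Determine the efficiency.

77.0 %

ω = 2π × 1447/60 = 151.5 rad/s; P_out = τω = 24.6 × 151.5 = 3727 W
P_in = √3·V_L·I_L·cosφ = 1.732 × 400 × 8.31 × 0.841 = 4842 W
η = P_out / P_in = 3727 / 4842 = 0.770 = 77.0%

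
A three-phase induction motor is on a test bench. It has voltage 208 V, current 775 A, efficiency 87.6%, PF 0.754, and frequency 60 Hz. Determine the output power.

184 kW

P_in = √3·V·I·cosφ = 1.732 × 208 × 775 × 0.754 = 210516 W
P_out = η·P_in = 0.876 × 210516 = 184412 W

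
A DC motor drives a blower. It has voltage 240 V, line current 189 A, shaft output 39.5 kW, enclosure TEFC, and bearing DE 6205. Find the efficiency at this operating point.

87.1 %

P_out = 39.5 kW = 39500 W
P_in = V·I = 240 × 189 = 45360 W
η = P_out / P_in = 39500 / 45360 = 0.871 = 87.1%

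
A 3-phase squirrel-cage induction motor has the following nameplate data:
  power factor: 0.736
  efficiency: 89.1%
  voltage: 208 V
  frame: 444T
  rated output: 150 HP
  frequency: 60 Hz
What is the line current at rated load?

P_out = 150 × 746 = 111900 W
P_in = P_out / η = 111900 / 0.891 = 125589 W
I_L = P_in / (√3·V_L·cosφ) = 125589 / (1.732 × 208 × 0.736) = 474 A

474 A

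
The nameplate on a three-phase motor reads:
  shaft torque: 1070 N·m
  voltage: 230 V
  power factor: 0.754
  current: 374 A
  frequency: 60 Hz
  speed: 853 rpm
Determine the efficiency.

85.1 %

ω = 2π × 853/60 = 89.33 rad/s; P_out = τω = 1070 × 89.33 = 95583 W
P_in = √3·V_L·I_L·cosφ = 1.732 × 230 × 374 × 0.754 = 112336 W
η = P_out / P_in = 95583 / 112336 = 0.851 = 85.1%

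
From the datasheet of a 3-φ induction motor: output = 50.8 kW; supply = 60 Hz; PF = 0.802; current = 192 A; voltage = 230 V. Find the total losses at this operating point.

10.5 kW

P_in = √3·V·I·cosφ = 1.732×230×192×0.802 = 61341 W
P_out = 50800 W
Losses = P_in − P_out = 61341 − 50800 = 10541 W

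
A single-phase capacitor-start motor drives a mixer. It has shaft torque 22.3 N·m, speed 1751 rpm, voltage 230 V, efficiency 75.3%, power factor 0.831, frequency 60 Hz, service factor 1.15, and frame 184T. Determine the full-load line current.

28.4 A

ω = 2π×1751/60 = 183.4 rad/s; P_out = τω = 22.3 × 183.4 = 4090 W
P_in = P_out / η = 4090 / 0.753 = 5432 W
I = P_in / (V·cosφ) = 5432 / (230 × 0.831) = 28.4 A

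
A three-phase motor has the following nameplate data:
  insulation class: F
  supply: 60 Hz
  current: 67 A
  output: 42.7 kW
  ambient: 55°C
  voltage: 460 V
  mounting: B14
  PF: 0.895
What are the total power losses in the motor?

P_in = √3·V·I·cosφ = 1.732×460×67×0.895 = 47775 W
P_out = 42700 W
Losses = P_in − P_out = 47775 − 42700 = 5075 W

5.08 kW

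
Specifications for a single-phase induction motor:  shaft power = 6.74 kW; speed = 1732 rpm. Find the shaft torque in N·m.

37.2 N·m

ω = 2π × 1732/60 = 181.4 rad/s
τ = P/ω = 6740/181.4 = 37.2 N·m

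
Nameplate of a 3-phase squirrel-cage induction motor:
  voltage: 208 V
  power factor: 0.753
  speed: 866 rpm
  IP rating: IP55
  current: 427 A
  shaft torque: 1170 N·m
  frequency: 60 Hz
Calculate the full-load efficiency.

91.6 %

ω = 2π × 866/60 = 90.69 rad/s; P_out = τω = 1170 × 90.69 = 106107 W
P_in = √3·V_L·I_L·cosφ = 1.732 × 208 × 427 × 0.753 = 115833 W
η = P_out / P_in = 106107 / 115833 = 0.916 = 91.6%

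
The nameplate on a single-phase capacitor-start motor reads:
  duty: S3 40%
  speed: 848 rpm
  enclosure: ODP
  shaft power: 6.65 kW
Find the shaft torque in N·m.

ω = 2π × 848/60 = 88.8 rad/s
τ = P/ω = 6650/88.8 = 74.9 N·m

74.9 N·m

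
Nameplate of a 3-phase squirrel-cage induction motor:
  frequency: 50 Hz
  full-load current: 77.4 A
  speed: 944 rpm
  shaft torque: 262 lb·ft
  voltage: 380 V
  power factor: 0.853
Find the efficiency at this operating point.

τ = 262 lb·ft × 1.356 = 355.3 N·m
ω = 2π × 944/60 = 98.86 rad/s; P_out = τω = 355.3 × 98.86 = 35125 W
P_in = √3·V_L·I_L·cosφ = 1.732 × 380 × 77.4 × 0.853 = 43453 W
η = P_out / P_in = 35125 / 43453 = 0.808 = 80.8%

80.8 %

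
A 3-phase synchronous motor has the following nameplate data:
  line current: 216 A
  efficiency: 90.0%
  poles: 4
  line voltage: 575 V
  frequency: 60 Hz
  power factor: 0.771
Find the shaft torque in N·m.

P_in = √3·V·I·cosφ = 1.732 × 575 × 216 × 0.771 = 165853 W
P_out = η·P_in = 0.9 × 165853 = 149268 W
n = n_s = 120×60/4 = 1800 rpm (synchronous)
ω = 2π×1800/60 = 188.5 rad/s
τ = P_out/ω = 149268/188.5 = 792 N·m

792 N·m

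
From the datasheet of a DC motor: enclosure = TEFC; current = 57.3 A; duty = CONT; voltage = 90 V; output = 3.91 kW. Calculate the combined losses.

1250 W

P_in = V·I = 90×57.3 = 5157 W
P_out = 3910 W
Losses = P_in − P_out = 5157 − 3910 = 1247 W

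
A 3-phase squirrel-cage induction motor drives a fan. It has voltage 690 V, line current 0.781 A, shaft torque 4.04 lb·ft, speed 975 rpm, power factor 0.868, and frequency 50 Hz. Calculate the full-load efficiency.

τ = 4.04 lb·ft × 1.356 = 5.478 N·m
ω = 2π × 975/60 = 102.1 rad/s; P_out = τω = 5.478 × 102.1 = 559 W
P_in = √3·V_L·I_L·cosφ = 1.732 × 690 × 0.781 × 0.868 = 810 W
η = P_out / P_in = 559 / 810 = 0.690 = 69.0%

69.0 %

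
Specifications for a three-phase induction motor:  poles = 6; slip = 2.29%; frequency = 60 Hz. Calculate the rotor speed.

1173 rpm

n_s = 120f/p = 120×60/6 = 1200 rpm
n = n_s(1 − s) = 1200 × (1 − 0.0229) = 1173 rpm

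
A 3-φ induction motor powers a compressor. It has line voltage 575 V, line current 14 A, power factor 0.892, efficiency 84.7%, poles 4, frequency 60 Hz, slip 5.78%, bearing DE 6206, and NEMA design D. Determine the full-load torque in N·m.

P_in = √3·V·I·cosφ = 1.732 × 575 × 14 × 0.892 = 12437 W
P_out = η·P_in = 0.847 × 12437 = 10534 W
n_s = 120×60/4 = 1800 rpm; n = 1800×(1−0.0578) = 1696 rpm
ω = 2π×1696/60 = 177.6 rad/s
τ = P_out/ω = 10534/177.6 = 59.3 N·m

59.3 N·m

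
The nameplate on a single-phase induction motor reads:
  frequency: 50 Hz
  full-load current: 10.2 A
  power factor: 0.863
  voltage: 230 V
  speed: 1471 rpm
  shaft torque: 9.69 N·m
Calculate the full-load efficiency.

ω = 2π × 1471/60 = 154 rad/s; P_out = τω = 9.69 × 154 = 1492 W
P_in = V·I·cosφ = 230 × 10.2 × 0.863 = 2025 W
η = P_out / P_in = 1492 / 2025 = 0.737 = 73.7%

73.7 %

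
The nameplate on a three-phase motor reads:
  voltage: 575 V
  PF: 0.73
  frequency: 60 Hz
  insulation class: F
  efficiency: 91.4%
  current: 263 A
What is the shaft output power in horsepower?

234 HP

P_in = √3·V·I·cosφ = 1.732 × 575 × 263 × 0.73 = 191203 W
P_out = η·P_in = 0.914 × 191203 = 174760 W
= 174760/746 = 234 HP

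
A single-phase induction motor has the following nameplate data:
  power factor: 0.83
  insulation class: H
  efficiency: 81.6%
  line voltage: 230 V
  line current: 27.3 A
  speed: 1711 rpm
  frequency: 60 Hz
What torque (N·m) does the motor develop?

P_in = V·I·cosφ = 230 × 27.3 × 0.83 = 5212 W
P_out = η·P_in = 0.816 × 5212 = 4253 W
n = 1711 rpm
ω = 2π×1711/60 = 179.2 rad/s
τ = P_out/ω = 4253/179.2 = 23.7 N·m

23.7 N·m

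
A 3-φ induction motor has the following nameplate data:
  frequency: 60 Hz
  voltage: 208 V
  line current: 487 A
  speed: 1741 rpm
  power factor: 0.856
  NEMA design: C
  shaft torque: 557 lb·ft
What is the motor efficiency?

τ = 557 lb·ft × 1.356 = 755.3 N·m
ω = 2π × 1741/60 = 182.3 rad/s; P_out = τω = 755.3 × 182.3 = 137691 W
P_in = √3·V_L·I_L·cosφ = 1.732 × 208 × 487 × 0.856 = 150181 W
η = P_out / P_in = 137691 / 150181 = 0.917 = 91.7%

91.7 %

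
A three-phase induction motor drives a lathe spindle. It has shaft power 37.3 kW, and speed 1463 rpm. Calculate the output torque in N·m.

ω = 2π × 1463/60 = 153.2 rad/s
τ = P/ω = 37300/153.2 = 243 N·m

243 N·m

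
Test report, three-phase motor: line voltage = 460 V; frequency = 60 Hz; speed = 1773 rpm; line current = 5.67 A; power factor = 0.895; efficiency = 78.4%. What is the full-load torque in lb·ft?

P_in = √3·V·I·cosφ = 1.732 × 460 × 5.67 × 0.895 = 4043 W
P_out = η·P_in = 0.784 × 4043 = 3170 W
n = 1773 rpm
ω = 2π×1773/60 = 185.7 rad/s
τ = P_out/ω = 3170/185.7 = 17.07 N·m
In lb·ft: 17.07/1.356 = 12.6 lb·ft

12.6 lb·ft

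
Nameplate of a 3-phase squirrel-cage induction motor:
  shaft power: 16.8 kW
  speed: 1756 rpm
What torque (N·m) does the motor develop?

91.4 N·m

ω = 2π × 1756/60 = 183.9 rad/s
τ = P/ω = 16800/183.9 = 91.4 N·m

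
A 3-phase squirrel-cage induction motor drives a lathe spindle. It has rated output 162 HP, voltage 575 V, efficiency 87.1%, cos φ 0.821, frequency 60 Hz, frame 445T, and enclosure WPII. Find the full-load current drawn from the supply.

P_out = 162 × 746 = 120852 W
P_in = P_out / η = 120852 / 0.871 = 138751 W
I_L = P_in / (√3·V_L·cosφ) = 138751 / (1.732 × 575 × 0.821) = 170 A

170 A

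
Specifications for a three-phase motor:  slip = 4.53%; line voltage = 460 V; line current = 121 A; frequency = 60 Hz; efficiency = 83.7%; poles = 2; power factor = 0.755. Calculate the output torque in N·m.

169 N·m

P_in = √3·V·I·cosφ = 1.732 × 460 × 121 × 0.755 = 72784 W
P_out = η·P_in = 0.837 × 72784 = 60920 W
n_s = 120×60/2 = 3600 rpm; n = 3600×(1−0.0453) = 3437 rpm
ω = 2π×3437/60 = 359.9 rad/s
τ = P_out/ω = 60920/359.9 = 169 N·m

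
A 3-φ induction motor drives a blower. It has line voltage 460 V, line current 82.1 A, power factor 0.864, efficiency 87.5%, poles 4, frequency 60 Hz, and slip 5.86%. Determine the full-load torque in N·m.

279 N·m

P_in = √3·V·I·cosφ = 1.732 × 460 × 82.1 × 0.864 = 56515 W
P_out = η·P_in = 0.875 × 56515 = 49451 W
n_s = 120×60/4 = 1800 rpm; n = 1800×(1−0.0586) = 1695 rpm
ω = 2π×1695/60 = 177.5 rad/s
τ = P_out/ω = 49451/177.5 = 279 N·m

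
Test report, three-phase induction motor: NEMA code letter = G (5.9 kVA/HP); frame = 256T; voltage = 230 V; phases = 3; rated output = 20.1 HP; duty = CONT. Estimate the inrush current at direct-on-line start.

S_LR = 5.9 × 20.1 = 118.59 kVA
I_LR = S_LR/(√3·V_L) = 118590/(1.732×230) = 298 A

298 A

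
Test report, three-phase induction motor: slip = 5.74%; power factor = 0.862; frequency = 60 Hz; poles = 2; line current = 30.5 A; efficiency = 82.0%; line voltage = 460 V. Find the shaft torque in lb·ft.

P_in = √3·V·I·cosφ = 1.732 × 460 × 30.5 × 0.862 = 20947 W
P_out = η·P_in = 0.82 × 20947 = 17177 W
n_s = 120×60/2 = 3600 rpm; n = 3600×(1−0.0574) = 3393 rpm
ω = 2π×3393/60 = 355.3 rad/s
τ = P_out/ω = 17177/355.3 = 48.35 N·m
In lb·ft: 48.35/1.356 = 35.7 lb·ft

35.7 lb·ft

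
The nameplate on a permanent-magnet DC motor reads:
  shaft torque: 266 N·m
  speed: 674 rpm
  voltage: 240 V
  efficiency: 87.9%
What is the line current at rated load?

ω = 2π×674/60 = 70.58 rad/s; P_out = τω = 266 × 70.58 = 18774 W
P_in = P_out / η = 18774 / 0.879 = 21358 W
I = P_in / V = 21358 / 240 = 89 A

89 A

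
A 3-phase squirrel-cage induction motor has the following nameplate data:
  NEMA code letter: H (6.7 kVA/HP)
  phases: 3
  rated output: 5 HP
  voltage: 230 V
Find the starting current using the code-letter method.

84.1 A

S_LR = 6.7 × 5 = 33.5 kVA
I_LR = S_LR/(√3·V_L) = 33500/(1.732×230) = 84.1 A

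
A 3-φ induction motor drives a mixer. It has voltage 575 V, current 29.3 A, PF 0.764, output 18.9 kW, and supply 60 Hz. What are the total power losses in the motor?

P_in = √3·V·I·cosφ = 1.732×575×29.3×0.764 = 22293 W
P_out = 18900 W
Losses = P_in − P_out = 22293 − 18900 = 3393 W

3.39 kW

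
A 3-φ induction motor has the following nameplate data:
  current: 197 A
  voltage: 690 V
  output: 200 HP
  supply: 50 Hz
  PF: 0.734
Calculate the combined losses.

23600 W

P_in = √3·V·I·cosφ = 1.732×690×197×0.734 = 172806 W
P_out = 200×746 = 149200 W
Losses = P_in − P_out = 172806 − 149200 = 23606 W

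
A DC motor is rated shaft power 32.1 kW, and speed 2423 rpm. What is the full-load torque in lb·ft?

ω = 2π × 2423/60 = 253.7 rad/s
τ = P/ω = 32100/253.7 = 126.5 N·m
In lb·ft: 126.5/1.356 = 93.3 lb·ft

93.3 lb·ft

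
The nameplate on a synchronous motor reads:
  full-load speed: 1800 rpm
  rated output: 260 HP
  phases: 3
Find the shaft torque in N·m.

P_out = 260 × 746 = 193960 W
ω = 2π × 1800/60 = 188.5 rad/s
τ = P_out/ω = 193960/188.5 = 1030 N·m

1030 N·m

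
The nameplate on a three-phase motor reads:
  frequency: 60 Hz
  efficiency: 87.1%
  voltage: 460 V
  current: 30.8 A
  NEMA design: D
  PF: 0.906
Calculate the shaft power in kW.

P_in = √3·V·I·cosφ = 1.732 × 460 × 30.8 × 0.906 = 22232 W
P_out = η·P_in = 0.871 × 22232 = 19364 W

19.4 kW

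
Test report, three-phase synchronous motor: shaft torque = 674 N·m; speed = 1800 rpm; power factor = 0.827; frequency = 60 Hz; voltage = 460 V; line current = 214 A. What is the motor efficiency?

90.1 %

ω = 2π × 1800/60 = 188.5 rad/s; P_out = τω = 674 × 188.5 = 127049 W
P_in = √3·V_L·I_L·cosφ = 1.732 × 460 × 214 × 0.827 = 141002 W
η = P_out / P_in = 127049 / 141002 = 0.901 = 90.1%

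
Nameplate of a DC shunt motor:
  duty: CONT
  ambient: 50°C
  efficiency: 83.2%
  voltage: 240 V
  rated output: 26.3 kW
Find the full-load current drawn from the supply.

132 A

P_out = 26.3 kW = 26300 W
P_in = P_out / η = 26300 / 0.832 = 31611 W
I = P_in / V = 31611 / 240 = 132 A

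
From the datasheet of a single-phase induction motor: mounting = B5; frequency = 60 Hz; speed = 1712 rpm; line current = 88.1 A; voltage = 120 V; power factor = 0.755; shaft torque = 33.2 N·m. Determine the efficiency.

ω = 2π × 1712/60 = 179.3 rad/s; P_out = τω = 33.2 × 179.3 = 5953 W
P_in = V·I·cosφ = 120 × 88.1 × 0.755 = 7982 W
η = P_out / P_in = 5953 / 7982 = 0.746 = 74.6%

74.6 %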